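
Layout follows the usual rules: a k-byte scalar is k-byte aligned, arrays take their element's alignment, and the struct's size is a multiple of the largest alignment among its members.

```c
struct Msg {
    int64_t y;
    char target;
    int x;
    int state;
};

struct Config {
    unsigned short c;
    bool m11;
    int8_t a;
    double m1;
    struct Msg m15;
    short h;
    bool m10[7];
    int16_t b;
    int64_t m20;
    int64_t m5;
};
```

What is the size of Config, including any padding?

72 bytes

Msg: 0..8  y  (8B, 8-aligned); 8..9  target  (1B, 1-aligned); 9..12  -- padding (3B); 12..16  x  (4B, 4-aligned); 16..20  state  (4B, 4-aligned); 20..24  -- tail padding (4B); sizeof = 24, alignof = 8
0..2  c  (2B, 2-aligned)
2..3  m11  (1B, 1-aligned)
3..4  a  (1B, 1-aligned)
4..8  -- padding (4B)
8..16  m1  (8B, 8-aligned)
16..40  m15  (24B, 8-aligned)
40..42  h  (2B, 2-aligned)
42..49  m10  (7B, 1-aligned)
49..50  -- padding (1B)
50..52  b  (2B, 2-aligned)
52..56  -- padding (4B)
56..64  m20  (8B, 8-aligned)
64..72  m5  (8B, 8-aligned)
sizeof = 72, alignof = 8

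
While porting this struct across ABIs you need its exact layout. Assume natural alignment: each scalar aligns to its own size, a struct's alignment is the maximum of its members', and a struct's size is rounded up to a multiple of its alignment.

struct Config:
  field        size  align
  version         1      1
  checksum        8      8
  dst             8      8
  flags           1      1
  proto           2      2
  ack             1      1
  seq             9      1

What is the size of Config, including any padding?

0..1  version  (1B, 1-aligned)
1..8  -- padding (7B)
8..16  checksum  (8B, 8-aligned)
16..24  dst  (8B, 8-aligned)
24..25  flags  (1B, 1-aligned)
25..26  -- padding (1B)
26..28  proto  (2B, 2-aligned)
28..29  ack  (1B, 1-aligned)
29..38  seq  (9B, 1-aligned)
38..40  -- tail padding (2B)
sizeof = 40, alignof = 8

40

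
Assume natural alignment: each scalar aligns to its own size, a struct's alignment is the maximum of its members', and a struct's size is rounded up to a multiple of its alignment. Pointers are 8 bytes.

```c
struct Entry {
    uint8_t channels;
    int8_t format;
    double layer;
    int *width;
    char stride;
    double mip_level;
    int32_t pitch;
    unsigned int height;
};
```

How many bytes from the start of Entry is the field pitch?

40

0..1  channels  (1B, 1-aligned)
1..2  format  (1B, 1-aligned)
2..8  -- padding (6B)
8..16  layer  (8B, 8-aligned)
16..24  width  (8B, 8-aligned)
24..25  stride  (1B, 1-aligned)
25..32  -- padding (7B)
32..40  mip_level  (8B, 8-aligned)
40..44  pitch  (4B, 4-aligned)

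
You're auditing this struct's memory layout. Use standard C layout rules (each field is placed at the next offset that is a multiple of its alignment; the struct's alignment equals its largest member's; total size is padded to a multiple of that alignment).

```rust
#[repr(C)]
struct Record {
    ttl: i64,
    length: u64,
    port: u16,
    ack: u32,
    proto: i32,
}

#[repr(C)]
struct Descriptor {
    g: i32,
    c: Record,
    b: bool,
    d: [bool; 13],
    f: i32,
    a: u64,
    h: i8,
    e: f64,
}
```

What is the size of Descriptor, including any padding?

Record: @0: ttl [8B, align 8] → 8; @8: length [8B, align 8] → 16; @16: port [2B, align 2] → 18; +2 pad (align 4); @20: ack [4B, align 4] → 24; @24: proto [4B, align 4] → 28; +4 tail pad (align 8); size 32, align 8
@0: g [4B, align 4] → 4
+4 pad (align 8)
@8: c [32B, align 8] → 40
@40: b [1B, align 1] → 41
@41: d [13B, align 1] → 54
+2 pad (align 4)
@56: f [4B, align 4] → 60
+4 pad (align 8)
@64: a [8B, align 8] → 72
@72: h [1B, align 1] → 73
+7 pad (align 8)
@80: e [8B, align 8] → 88
size 88, align 8

88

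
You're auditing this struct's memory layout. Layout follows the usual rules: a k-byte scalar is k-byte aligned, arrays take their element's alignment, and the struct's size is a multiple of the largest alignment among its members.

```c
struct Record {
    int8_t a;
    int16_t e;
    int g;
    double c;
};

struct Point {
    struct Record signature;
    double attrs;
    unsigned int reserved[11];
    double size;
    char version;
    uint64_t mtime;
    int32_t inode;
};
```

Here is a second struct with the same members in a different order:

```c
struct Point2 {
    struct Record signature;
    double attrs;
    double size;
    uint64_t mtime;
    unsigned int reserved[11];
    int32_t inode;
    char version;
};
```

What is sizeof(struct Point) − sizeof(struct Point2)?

8

Record: 0..1  a  (1B, 1-aligned); 1..2  -- padding (1B); 2..4  e  (2B, 2-aligned); 4..8  g  (4B, 4-aligned); 8..16  c  (8B, 8-aligned); sizeof = 16, alignof = 8
0..16  signature  (16B, 8-aligned)
16..24  attrs  (8B, 8-aligned)
24..68  reserved  (44B, 4-aligned)
68..72  -- padding (4B)
72..80  size  (8B, 8-aligned)
80..81  version  (1B, 1-aligned)
81..88  -- padding (7B)
88..96  mtime  (8B, 8-aligned)
96..100  inode  (4B, 4-aligned)
100..104  -- tail padding (4B)
sizeof = 104, alignof = 8
— Point2 —
0..16  signature  (16B, 8-aligned)
16..24  attrs  (8B, 8-aligned)
24..32  size  (8B, 8-aligned)
32..40  mtime  (8B, 8-aligned)
40..84  reserved  (44B, 4-aligned)
84..88  inode  (4B, 4-aligned)
88..89  version  (1B, 1-aligned)
89..96  -- tail padding (7B)
sizeof = 96, alignof = 8
104 − 96 = 8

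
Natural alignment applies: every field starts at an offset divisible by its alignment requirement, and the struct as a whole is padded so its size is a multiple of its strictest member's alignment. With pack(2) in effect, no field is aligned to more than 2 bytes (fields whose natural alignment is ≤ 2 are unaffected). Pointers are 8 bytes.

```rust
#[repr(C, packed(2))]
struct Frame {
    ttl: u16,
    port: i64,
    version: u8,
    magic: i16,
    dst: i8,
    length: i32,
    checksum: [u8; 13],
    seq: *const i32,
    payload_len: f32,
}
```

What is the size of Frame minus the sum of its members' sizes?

3

@0: ttl [2B, align 2] → 2
@2: port [8B, align 2] → 10
@10: version [1B, align 1] → 11
+1 pad (align 2)
@12: magic [2B, align 2] → 14
@14: dst [1B, align 1] → 15
+1 pad (align 2)
@16: length [4B, align 2] → 20
@20: checksum [13B, align 1] → 33
+1 pad (align 2)
@34: seq [8B, align 2] → 42
@42: payload_len [4B, align 2] → 46
size 46, align 2
data bytes 43, size 46 → padding 3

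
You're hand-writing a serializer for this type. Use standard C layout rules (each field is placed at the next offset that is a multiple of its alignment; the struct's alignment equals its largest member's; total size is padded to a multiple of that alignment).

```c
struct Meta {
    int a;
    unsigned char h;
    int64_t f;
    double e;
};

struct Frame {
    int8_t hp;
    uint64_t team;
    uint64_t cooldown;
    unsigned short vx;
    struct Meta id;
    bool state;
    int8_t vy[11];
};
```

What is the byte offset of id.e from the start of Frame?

48

Meta: 0..4  a  (4B, 4-aligned); 4..5  h  (1B, 1-aligned); 5..8  -- padding (3B); 8..16  f  (8B, 8-aligned); 16..24  e  (8B, 8-aligned); sizeof = 24, alignof = 8
0..1  hp  (1B, 1-aligned)
1..8  -- padding (7B)
8..16  team  (8B, 8-aligned)
16..24  cooldown  (8B, 8-aligned)
24..26  vx  (2B, 2-aligned)
26..32  -- padding (6B)
32..56  id  (24B, 8-aligned)
within Meta: e at 16
32 + 16 = 48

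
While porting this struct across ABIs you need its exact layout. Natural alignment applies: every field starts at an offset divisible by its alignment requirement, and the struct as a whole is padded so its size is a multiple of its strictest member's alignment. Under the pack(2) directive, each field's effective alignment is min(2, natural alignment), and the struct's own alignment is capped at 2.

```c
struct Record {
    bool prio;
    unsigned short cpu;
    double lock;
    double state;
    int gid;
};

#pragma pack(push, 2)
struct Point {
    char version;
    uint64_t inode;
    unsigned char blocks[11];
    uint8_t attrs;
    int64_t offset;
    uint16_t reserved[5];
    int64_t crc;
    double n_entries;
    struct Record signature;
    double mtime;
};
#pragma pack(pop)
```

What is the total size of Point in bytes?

Record: @0: prio [1B, align 1] → 1; +1 pad (align 2); @2: cpu [2B, align 2] → 4; +4 pad (align 8); @8: lock [8B, align 8] → 16; @16: state [8B, align 8] → 24; @24: gid [4B, align 4] → 28; +4 tail pad (align 8); size 32, align 8
@0: version [1B, align 1] → 1
+1 pad (align 2)
@2: inode [8B, align 2] → 10
@10: blocks [11B, align 1] → 21
@21: attrs [1B, align 1] → 22
@22: offset [8B, align 2] → 30
@30: reserved [10B, align 2] → 40
@40: crc [8B, align 2] → 48
@48: n_entries [8B, align 2] → 56
@56: signature [32B, align 2] → 88
@88: mtime [8B, align 2] → 96
size 96, align 2

96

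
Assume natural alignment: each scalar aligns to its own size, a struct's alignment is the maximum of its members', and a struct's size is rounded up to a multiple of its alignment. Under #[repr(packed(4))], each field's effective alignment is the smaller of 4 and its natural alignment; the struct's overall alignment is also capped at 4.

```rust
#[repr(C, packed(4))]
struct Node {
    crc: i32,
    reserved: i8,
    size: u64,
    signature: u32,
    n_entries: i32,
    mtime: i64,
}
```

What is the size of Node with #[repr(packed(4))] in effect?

32

crc at 0 (size 4, align 4) → ends 4
reserved at 4 (size 1, align 1) → ends 5
pad 3 to align 4 for size
size at 8 (size 8, align 4) → ends 16
signature at 16 (size 4, align 4) → ends 20
n_entries at 20 (size 4, align 4) → ends 24
mtime at 24 (size 8, align 4) → ends 32
total 32 bytes, alignment 4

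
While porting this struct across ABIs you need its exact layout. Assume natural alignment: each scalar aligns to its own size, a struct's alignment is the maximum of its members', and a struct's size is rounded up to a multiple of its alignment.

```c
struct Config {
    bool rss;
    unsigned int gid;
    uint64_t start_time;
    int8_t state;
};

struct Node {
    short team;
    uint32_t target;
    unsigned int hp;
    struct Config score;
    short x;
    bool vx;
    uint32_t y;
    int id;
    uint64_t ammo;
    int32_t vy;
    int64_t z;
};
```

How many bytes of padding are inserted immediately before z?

Config: 0..1  rss  (1B, 1-aligned); 1..4  -- padding (3B); 4..8  gid  (4B, 4-aligned); 8..16  start_time  (8B, 8-aligned); 16..17  state  (1B, 1-aligned); 17..24  -- tail padding (7B); sizeof = 24, alignof = 8
0..2  team  (2B, 2-aligned)
2..4  -- padding (2B)
4..8  target  (4B, 4-aligned)
8..12  hp  (4B, 4-aligned)
12..16  -- padding (4B)
16..40  score  (24B, 8-aligned)
40..42  x  (2B, 2-aligned)
42..43  vx  (1B, 1-aligned)
43..44  -- padding (1B)
44..48  y  (4B, 4-aligned)
48..52  id  (4B, 4-aligned)
52..56  -- padding (4B)
56..64  ammo  (8B, 8-aligned)
64..68  vy  (4B, 4-aligned)
68..72  -- padding (4B)
72..80  z  (8B, 8-aligned)

4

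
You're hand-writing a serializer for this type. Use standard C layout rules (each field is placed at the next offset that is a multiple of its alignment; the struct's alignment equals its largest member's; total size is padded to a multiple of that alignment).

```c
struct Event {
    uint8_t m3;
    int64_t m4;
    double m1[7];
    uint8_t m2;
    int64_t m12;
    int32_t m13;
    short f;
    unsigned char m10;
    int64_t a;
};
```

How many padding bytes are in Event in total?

15

@0: m3 [1B, align 1] → 1
+7 pad (align 8)
@8: m4 [8B, align 8] → 16
@16: m1 [56B, align 8] → 72
@72: m2 [1B, align 1] → 73
+7 pad (align 8)
@80: m12 [8B, align 8] → 88
@88: m13 [4B, align 4] → 92
@92: f [2B, align 2] → 94
@94: m10 [1B, align 1] → 95
+1 pad (align 8)
@96: a [8B, align 8] → 104
size 104, align 8
data bytes 89, size 104 → padding 15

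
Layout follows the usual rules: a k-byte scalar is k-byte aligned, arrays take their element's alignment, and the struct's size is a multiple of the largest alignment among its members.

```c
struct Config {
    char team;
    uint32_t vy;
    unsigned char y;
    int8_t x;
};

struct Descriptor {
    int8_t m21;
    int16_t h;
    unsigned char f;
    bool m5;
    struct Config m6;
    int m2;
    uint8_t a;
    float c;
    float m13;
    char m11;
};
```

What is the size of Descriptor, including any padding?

Config: team at 0 (size 1, align 1) → ends 1; pad 3 to align 4 for vy; vy at 4 (size 4, align 4) → ends 8; y at 8 (size 1, align 1) → ends 9; x at 9 (size 1, align 1) → ends 10; tail pad 2 to reach multiple of 4; total 12 bytes, alignment 4
m21 at 0 (size 1, align 1) → ends 1
pad 1 to align 2 for h
h at 2 (size 2, align 2) → ends 4
f at 4 (size 1, align 1) → ends 5
m5 at 5 (size 1, align 1) → ends 6
pad 2 to align 4 for m6
m6 at 8 (size 12, align 4) → ends 20
m2 at 20 (size 4, align 4) → ends 24
a at 24 (size 1, align 1) → ends 25
pad 3 to align 4 for c
c at 28 (size 4, align 4) → ends 32
m13 at 32 (size 4, align 4) → ends 36
m11 at 36 (size 1, align 1) → ends 37
tail pad 3 to reach multiple of 4
total 40 bytes, alignment 4

40 bytes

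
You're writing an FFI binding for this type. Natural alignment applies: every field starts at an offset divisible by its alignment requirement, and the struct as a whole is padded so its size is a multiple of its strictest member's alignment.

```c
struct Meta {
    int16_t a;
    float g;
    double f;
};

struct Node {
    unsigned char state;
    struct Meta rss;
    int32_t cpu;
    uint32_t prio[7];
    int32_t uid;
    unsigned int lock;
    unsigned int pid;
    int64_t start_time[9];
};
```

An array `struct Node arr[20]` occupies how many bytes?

2880

Meta: @0: a [2B, align 2] → 2; +2 pad (align 4); @4: g [4B, align 4] → 8; @8: f [8B, align 8] → 16; size 16, align 8
@0: state [1B, align 1] → 1
+7 pad (align 8)
@8: rss [16B, align 8] → 24
@24: cpu [4B, align 4] → 28
@28: prio [28B, align 4] → 56
@56: uid [4B, align 4] → 60
@60: lock [4B, align 4] → 64
@64: pid [4B, align 4] → 68
+4 pad (align 8)
@72: start_time [72B, align 8] → 144
size 144, align 8
array of 20: 20 × 144 = 2880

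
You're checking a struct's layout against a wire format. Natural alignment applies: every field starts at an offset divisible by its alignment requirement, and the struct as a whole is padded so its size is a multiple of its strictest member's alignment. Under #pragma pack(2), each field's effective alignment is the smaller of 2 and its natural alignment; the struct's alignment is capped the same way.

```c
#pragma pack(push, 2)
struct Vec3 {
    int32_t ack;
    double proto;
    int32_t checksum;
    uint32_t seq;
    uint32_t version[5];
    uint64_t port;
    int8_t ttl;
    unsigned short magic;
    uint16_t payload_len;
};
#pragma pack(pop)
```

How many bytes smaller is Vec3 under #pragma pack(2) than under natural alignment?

10

natural layout:
  @0: ack [4B, align 4] → 4
  +4 pad (align 8)
  @8: proto [8B, align 8] → 16
  @16: checksum [4B, align 4] → 20
  @20: seq [4B, align 4] → 24
  @24: version [20B, align 4] → 44
  +4 pad (align 8)
  @48: port [8B, align 8] → 56
  @56: ttl [1B, align 1] → 57
  +1 pad (align 2)
  @58: magic [2B, align 2] → 60
  @60: payload_len [2B, align 2] → 62
  +2 tail pad (align 8)
  size 64, align 8
packed(2) layout:
  @0: ack [4B, align 2] → 4
  @4: proto [8B, align 2] → 12
  @12: checksum [4B, align 2] → 16
  @16: seq [4B, align 2] → 20
  @20: version [20B, align 2] → 40
  @40: port [8B, align 2] → 48
  @48: ttl [1B, align 1] → 49
  +1 pad (align 2)
  @50: magic [2B, align 2] → 52
  @52: payload_len [2B, align 2] → 54
  size 54, align 2
64 − 54 = 10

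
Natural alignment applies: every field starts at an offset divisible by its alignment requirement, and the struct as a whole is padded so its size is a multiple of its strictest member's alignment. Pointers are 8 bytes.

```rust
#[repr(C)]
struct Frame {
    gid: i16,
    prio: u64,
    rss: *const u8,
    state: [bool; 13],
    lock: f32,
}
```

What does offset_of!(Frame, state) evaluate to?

24

gid at 0 (size 2, align 2) → ends 2
pad 6 to align 8 for prio
prio at 8 (size 8, align 8) → ends 16
rss at 16 (size 8, align 8) → ends 24
state at 24 (size 13, align 1) → ends 37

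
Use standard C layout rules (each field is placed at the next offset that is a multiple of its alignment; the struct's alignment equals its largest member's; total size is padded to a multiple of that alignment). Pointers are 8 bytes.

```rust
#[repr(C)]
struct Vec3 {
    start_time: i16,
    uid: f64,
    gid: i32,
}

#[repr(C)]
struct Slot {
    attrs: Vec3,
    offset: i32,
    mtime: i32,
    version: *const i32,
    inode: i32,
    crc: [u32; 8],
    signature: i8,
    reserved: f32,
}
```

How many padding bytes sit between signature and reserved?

3

Vec3: @0: start_time [2B, align 2] → 2; +6 pad (align 8); @8: uid [8B, align 8] → 16; @16: gid [4B, align 4] → 20; +4 tail pad (align 8); size 24, align 8
@0: attrs [24B, align 8] → 24
@24: offset [4B, align 4] → 28
@28: mtime [4B, align 4] → 32
@32: version [8B, align 8] → 40
@40: inode [4B, align 4] → 44
@44: crc [32B, align 4] → 76
@76: signature [1B, align 1] → 77
+3 pad (align 4)
@80: reserved [4B, align 4] → 84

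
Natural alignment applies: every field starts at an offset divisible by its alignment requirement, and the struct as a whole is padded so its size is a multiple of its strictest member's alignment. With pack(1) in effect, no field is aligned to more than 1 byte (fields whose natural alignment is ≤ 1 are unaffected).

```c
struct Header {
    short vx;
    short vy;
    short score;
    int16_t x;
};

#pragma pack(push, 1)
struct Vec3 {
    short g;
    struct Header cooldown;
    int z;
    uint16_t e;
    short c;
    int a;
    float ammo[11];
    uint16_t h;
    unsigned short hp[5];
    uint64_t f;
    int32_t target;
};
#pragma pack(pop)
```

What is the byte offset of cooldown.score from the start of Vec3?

6

Header: 0..2  vx  (2B, 2-aligned); 2..4  vy  (2B, 2-aligned); 4..6  score  (2B, 2-aligned); 6..8  x  (2B, 2-aligned); sizeof = 8, alignof = 2
0..2  g  (2B, 1-aligned)
2..10  cooldown  (8B, 1-aligned)
within Header: score at 4
2 + 4 = 6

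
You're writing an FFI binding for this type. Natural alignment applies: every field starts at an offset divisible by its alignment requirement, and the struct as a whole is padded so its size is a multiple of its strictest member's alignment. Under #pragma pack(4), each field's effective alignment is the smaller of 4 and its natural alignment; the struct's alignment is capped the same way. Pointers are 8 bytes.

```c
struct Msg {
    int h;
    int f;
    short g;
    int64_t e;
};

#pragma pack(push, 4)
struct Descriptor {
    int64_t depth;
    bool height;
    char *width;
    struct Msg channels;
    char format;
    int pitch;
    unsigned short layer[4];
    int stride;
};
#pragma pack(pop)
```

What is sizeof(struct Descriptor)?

64

Msg: h at 0 (size 4, align 4) → ends 4; f at 4 (size 4, align 4) → ends 8; g at 8 (size 2, align 2) → ends 10; pad 6 to align 8 for e; e at 16 (size 8, align 8) → ends 24; total 24 bytes, alignment 8
depth at 0 (size 8, align 4) → ends 8
height at 8 (size 1, align 1) → ends 9
pad 3 to align 4 for width
width at 12 (size 8, align 4) → ends 20
channels at 20 (size 24, align 4) → ends 44
format at 44 (size 1, align 1) → ends 45
pad 3 to align 4 for pitch
pitch at 48 (size 4, align 4) → ends 52
layer at 52 (size 8, align 2) → ends 60
stride at 60 (size 4, align 4) → ends 64
total 64 bytes, alignment 4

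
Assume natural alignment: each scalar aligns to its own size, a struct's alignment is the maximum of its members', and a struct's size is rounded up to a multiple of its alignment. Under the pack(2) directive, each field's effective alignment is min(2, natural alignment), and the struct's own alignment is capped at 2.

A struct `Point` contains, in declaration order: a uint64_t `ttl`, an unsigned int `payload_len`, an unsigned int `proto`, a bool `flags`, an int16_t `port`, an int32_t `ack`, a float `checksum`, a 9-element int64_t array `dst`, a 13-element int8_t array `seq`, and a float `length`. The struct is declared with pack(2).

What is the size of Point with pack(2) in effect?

@0: ttl [8B, align 2] → 8
@8: payload_len [4B, align 2] → 12
@12: proto [4B, align 2] → 16
@16: flags [1B, align 1] → 17
+1 pad (align 2)
@18: port [2B, align 2] → 20
@20: ack [4B, align 2] → 24
@24: checksum [4B, align 2] → 28
@28: dst [72B, align 2] → 100
@100: seq [13B, align 1] → 113
+1 pad (align 2)
@114: length [4B, align 2] → 118
size 118, align 2

118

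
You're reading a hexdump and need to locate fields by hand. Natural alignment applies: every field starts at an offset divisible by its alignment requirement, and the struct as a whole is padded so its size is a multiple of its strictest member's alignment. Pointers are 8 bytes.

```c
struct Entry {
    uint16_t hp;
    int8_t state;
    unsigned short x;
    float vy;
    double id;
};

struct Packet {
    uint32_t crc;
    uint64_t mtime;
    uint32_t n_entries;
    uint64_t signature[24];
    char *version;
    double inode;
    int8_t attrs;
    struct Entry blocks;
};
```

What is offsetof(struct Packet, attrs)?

232

Entry: hp at 0 (size 2, align 2) → ends 2; state at 2 (size 1, align 1) → ends 3; pad 1 to align 2 for x; x at 4 (size 2, align 2) → ends 6; pad 2 to align 4 for vy; vy at 8 (size 4, align 4) → ends 12; pad 4 to align 8 for id; id at 16 (size 8, align 8) → ends 24; total 24 bytes, alignment 8
crc at 0 (size 4, align 4) → ends 4
pad 4 to align 8 for mtime
mtime at 8 (size 8, align 8) → ends 16
n_entries at 16 (size 4, align 4) → ends 20
pad 4 to align 8 for signature
signature at 24 (size 192, align 8) → ends 216
version at 216 (size 8, align 8) → ends 224
inode at 224 (size 8, align 8) → ends 232
attrs at 232 (size 1, align 1) → ends 233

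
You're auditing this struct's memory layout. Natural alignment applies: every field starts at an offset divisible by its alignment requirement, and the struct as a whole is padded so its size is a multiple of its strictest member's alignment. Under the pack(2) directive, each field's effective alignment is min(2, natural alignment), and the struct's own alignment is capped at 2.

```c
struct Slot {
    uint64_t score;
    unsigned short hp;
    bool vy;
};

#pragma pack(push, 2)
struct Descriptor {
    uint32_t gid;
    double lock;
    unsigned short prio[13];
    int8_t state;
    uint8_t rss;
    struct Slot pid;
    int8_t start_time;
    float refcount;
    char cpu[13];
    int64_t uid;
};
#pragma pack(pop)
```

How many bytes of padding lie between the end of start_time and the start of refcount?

1

Slot: @0: score [8B, align 8] → 8; @8: hp [2B, align 2] → 10; @10: vy [1B, align 1] → 11; +5 tail pad (align 8); size 16, align 8
@0: gid [4B, align 2] → 4
@4: lock [8B, align 2] → 12
@12: prio [26B, align 2] → 38
@38: state [1B, align 1] → 39
@39: rss [1B, align 1] → 40
@40: pid [16B, align 2] → 56
@56: start_time [1B, align 1] → 57
+1 pad (align 2)
@58: refcount [4B, align 2] → 62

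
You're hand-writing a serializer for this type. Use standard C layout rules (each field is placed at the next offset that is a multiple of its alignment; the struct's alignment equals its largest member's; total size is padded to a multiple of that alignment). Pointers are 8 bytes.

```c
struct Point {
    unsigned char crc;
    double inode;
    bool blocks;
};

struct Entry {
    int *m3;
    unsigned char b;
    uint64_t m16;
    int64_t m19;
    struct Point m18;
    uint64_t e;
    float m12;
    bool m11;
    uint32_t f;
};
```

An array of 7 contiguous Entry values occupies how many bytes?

Point: @0: crc [1B, align 1] → 1; +7 pad (align 8); @8: inode [8B, align 8] → 16; @16: blocks [1B, align 1] → 17; +7 tail pad (align 8); size 24, align 8
@0: m3 [8B, align 8] → 8
@8: b [1B, align 1] → 9
+7 pad (align 8)
@16: m16 [8B, align 8] → 24
@24: m19 [8B, align 8] → 32
@32: m18 [24B, align 8] → 56
@56: e [8B, align 8] → 64
@64: m12 [4B, align 4] → 68
@68: m11 [1B, align 1] → 69
+3 pad (align 4)
@72: f [4B, align 4] → 76
+4 tail pad (align 8)
size 80, align 8
array of 7: 7 × 80 = 560

560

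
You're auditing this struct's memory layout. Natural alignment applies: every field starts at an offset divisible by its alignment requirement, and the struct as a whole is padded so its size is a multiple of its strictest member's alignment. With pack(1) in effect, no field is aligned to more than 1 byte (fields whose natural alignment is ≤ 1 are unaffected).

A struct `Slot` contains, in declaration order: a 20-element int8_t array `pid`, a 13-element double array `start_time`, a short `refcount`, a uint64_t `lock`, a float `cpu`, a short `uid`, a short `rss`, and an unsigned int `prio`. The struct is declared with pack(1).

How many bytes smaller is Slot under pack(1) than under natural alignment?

14

natural layout:
  pid at 0 (size 20, align 1) → ends 20
  pad 4 to align 8 for start_time
  start_time at 24 (size 104, align 8) → ends 128
  refcount at 128 (size 2, align 2) → ends 130
  pad 6 to align 8 for lock
  lock at 136 (size 8, align 8) → ends 144
  cpu at 144 (size 4, align 4) → ends 148
  uid at 148 (size 2, align 2) → ends 150
  rss at 150 (size 2, align 2) → ends 152
  prio at 152 (size 4, align 4) → ends 156
  tail pad 4 to reach multiple of 8
  total 160 bytes, alignment 8
packed(1) layout:
  pid at 0 (size 20, align 1) → ends 20
  start_time at 20 (size 104, align 1) → ends 124
  refcount at 124 (size 2, align 1) → ends 126
  lock at 126 (size 8, align 1) → ends 134
  cpu at 134 (size 4, align 1) → ends 138
  uid at 138 (size 2, align 1) → ends 140
  rss at 140 (size 2, align 1) → ends 142
  prio at 142 (size 4, align 1) → ends 146
  total 146 bytes, alignment 1
160 − 146 = 14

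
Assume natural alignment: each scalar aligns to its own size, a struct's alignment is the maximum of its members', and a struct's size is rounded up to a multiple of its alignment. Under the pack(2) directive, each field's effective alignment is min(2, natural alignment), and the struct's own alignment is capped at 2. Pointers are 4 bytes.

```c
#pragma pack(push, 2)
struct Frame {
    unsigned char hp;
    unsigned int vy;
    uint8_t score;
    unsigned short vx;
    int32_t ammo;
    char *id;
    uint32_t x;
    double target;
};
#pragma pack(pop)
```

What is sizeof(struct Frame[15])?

450

hp at 0 (size 1, align 1) → ends 1
pad 1 to align 2 for vy
vy at 2 (size 4, align 2) → ends 6
score at 6 (size 1, align 1) → ends 7
pad 1 to align 2 for vx
vx at 8 (size 2, align 2) → ends 10
ammo at 10 (size 4, align 2) → ends 14
id at 14 (size 4, align 2) → ends 18
x at 18 (size 4, align 2) → ends 22
target at 22 (size 8, align 2) → ends 30
total 30 bytes, alignment 2
array of 15: 15 × 30 = 450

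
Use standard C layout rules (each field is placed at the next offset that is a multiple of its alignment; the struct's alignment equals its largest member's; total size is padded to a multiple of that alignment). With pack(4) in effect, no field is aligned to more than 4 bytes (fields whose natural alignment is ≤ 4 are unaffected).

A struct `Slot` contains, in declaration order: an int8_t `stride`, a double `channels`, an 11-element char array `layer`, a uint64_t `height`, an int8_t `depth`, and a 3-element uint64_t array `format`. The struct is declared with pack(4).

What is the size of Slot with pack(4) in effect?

@0: stride [1B, align 1] → 1
+3 pad (align 4)
@4: channels [8B, align 4] → 12
@12: layer [11B, align 1] → 23
+1 pad (align 4)
@24: height [8B, align 4] → 32
@32: depth [1B, align 1] → 33
+3 pad (align 4)
@36: format [24B, align 4] → 60
size 60, align 4

60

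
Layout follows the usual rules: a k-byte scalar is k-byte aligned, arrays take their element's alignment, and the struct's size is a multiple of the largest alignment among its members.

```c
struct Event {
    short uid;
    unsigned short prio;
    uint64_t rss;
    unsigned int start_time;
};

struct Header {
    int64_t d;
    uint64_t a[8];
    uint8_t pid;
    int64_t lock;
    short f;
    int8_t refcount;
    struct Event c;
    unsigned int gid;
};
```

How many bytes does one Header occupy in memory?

128 bytes

Event: uid at 0 (size 2, align 2) → ends 2; prio at 2 (size 2, align 2) → ends 4; pad 4 to align 8 for rss; rss at 8 (size 8, align 8) → ends 16; start_time at 16 (size 4, align 4) → ends 20; tail pad 4 to reach multiple of 8; total 24 bytes, alignment 8
d at 0 (size 8, align 8) → ends 8
a at 8 (size 64, align 8) → ends 72
pid at 72 (size 1, align 1) → ends 73
pad 7 to align 8 for lock
lock at 80 (size 8, align 8) → ends 88
f at 88 (size 2, align 2) → ends 90
refcount at 90 (size 1, align 1) → ends 91
pad 5 to align 8 for c
c at 96 (size 24, align 8) → ends 120
gid at 120 (size 4, align 4) → ends 124
tail pad 4 to reach multiple of 8
total 128 bytes, alignment 8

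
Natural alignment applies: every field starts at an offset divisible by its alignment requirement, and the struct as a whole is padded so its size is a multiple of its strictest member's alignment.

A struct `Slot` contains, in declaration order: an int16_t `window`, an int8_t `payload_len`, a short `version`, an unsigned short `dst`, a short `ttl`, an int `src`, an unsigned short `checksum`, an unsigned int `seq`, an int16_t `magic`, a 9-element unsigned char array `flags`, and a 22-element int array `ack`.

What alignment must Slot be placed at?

member alignments: window=2, payload_len=1, version=2, dst=2, ttl=2, src=4, checksum=2, seq=4, magic=2, flags=1, ack=4
max = 4

4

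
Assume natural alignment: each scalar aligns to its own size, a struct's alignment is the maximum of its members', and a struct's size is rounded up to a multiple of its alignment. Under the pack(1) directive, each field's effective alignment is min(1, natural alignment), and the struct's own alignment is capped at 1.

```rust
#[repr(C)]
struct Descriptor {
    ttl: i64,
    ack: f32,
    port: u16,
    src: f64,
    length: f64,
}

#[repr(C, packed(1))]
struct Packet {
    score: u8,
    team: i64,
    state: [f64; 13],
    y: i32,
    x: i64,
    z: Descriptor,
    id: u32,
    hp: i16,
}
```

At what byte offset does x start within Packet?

117

Descriptor: 0..8  ttl  (8B, 8-aligned); 8..12  ack  (4B, 4-aligned); 12..14  port  (2B, 2-aligned); 14..16  -- padding (2B); 16..24  src  (8B, 8-aligned); 24..32  length  (8B, 8-aligned); sizeof = 32, alignof = 8
0..1  score  (1B, 1-aligned)
1..9  team  (8B, 1-aligned)
9..113  state  (104B, 1-aligned)
113..117  y  (4B, 1-aligned)
117..125  x  (8B, 1-aligned)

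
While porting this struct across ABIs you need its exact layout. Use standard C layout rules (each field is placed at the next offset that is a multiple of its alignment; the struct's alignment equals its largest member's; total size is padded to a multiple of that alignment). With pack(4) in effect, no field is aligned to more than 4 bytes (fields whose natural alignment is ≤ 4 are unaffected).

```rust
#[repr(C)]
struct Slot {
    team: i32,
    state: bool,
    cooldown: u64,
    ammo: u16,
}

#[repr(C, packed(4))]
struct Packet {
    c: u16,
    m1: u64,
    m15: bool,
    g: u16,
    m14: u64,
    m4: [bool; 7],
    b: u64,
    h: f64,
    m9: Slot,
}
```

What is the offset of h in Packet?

40

Slot: team at 0 (size 4, align 4) → ends 4; state at 4 (size 1, align 1) → ends 5; pad 3 to align 8 for cooldown; cooldown at 8 (size 8, align 8) → ends 16; ammo at 16 (size 2, align 2) → ends 18; tail pad 6 to reach multiple of 8; total 24 bytes, alignment 8
c at 0 (size 2, align 2) → ends 2
pad 2 to align 4 for m1
m1 at 4 (size 8, align 4) → ends 12
m15 at 12 (size 1, align 1) → ends 13
pad 1 to align 2 for g
g at 14 (size 2, align 2) → ends 16
m14 at 16 (size 8, align 4) → ends 24
m4 at 24 (size 7, align 1) → ends 31
pad 1 to align 4 for b
b at 32 (size 8, align 4) → ends 40
h at 40 (size 8, align 4) → ends 48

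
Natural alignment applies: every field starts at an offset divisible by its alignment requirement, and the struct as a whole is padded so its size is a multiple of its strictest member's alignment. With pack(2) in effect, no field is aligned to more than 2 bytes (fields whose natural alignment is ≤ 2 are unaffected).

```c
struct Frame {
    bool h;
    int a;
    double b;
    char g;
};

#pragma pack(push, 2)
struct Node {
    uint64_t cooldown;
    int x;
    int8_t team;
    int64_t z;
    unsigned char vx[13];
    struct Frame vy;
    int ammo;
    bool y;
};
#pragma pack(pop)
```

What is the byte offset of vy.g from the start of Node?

Frame: @0: h [1B, align 1] → 1; +3 pad (align 4); @4: a [4B, align 4] → 8; @8: b [8B, align 8] → 16; @16: g [1B, align 1] → 17; +7 tail pad (align 8); size 24, align 8
@0: cooldown [8B, align 2] → 8
@8: x [4B, align 2] → 12
@12: team [1B, align 1] → 13
+1 pad (align 2)
@14: z [8B, align 2] → 22
@22: vx [13B, align 1] → 35
+1 pad (align 2)
@36: vy [24B, align 2] → 60
within Frame: g at 16
36 + 16 = 52

52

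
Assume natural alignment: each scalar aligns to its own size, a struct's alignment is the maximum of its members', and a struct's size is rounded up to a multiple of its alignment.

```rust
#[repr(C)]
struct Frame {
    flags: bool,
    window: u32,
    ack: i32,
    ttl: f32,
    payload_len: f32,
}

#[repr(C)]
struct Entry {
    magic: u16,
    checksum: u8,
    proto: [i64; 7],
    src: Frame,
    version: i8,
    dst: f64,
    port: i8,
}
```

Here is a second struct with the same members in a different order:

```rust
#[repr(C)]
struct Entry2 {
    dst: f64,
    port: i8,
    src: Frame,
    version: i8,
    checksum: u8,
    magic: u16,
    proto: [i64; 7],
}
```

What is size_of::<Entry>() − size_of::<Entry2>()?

8

Frame: 0..1  flags  (1B, 1-aligned); 1..4  -- padding (3B); 4..8  window  (4B, 4-aligned); 8..12  ack  (4B, 4-aligned); 12..16  ttl  (4B, 4-aligned); 16..20  payload_len  (4B, 4-aligned); sizeof = 20, alignof = 4
0..2  magic  (2B, 2-aligned)
2..3  checksum  (1B, 1-aligned)
3..8  -- padding (5B)
8..64  proto  (56B, 8-aligned)
64..84  src  (20B, 4-aligned)
84..85  version  (1B, 1-aligned)
85..88  -- padding (3B)
88..96  dst  (8B, 8-aligned)
96..97  port  (1B, 1-aligned)
97..104  -- tail padding (7B)
sizeof = 104, alignof = 8
— Entry2 —
0..8  dst  (8B, 8-aligned)
8..9  port  (1B, 1-aligned)
9..12  -- padding (3B)
12..32  src  (20B, 4-aligned)
32..33  version  (1B, 1-aligned)
33..34  checksum  (1B, 1-aligned)
34..36  magic  (2B, 2-aligned)
36..40  -- padding (4B)
40..96  proto  (56B, 8-aligned)
sizeof = 96, alignof = 8
104 − 96 = 8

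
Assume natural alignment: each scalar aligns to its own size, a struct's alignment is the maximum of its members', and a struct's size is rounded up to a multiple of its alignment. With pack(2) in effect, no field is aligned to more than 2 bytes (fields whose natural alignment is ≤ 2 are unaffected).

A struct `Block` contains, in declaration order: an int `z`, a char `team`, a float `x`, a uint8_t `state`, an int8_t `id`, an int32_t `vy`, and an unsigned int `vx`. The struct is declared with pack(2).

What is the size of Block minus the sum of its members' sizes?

z at 0 (size 4, align 2) → ends 4
team at 4 (size 1, align 1) → ends 5
pad 1 to align 2 for x
x at 6 (size 4, align 2) → ends 10
state at 10 (size 1, align 1) → ends 11
id at 11 (size 1, align 1) → ends 12
vy at 12 (size 4, align 2) → ends 16
vx at 16 (size 4, align 2) → ends 20
total 20 bytes, alignment 2
data bytes 19, size 20 → padding 1

1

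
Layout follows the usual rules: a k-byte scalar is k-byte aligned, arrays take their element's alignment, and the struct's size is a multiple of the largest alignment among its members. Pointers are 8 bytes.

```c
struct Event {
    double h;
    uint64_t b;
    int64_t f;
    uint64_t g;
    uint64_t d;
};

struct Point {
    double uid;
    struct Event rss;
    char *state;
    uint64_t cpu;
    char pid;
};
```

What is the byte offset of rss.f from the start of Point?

24

Event: h at 0 (size 8, align 8) → ends 8; b at 8 (size 8, align 8) → ends 16; f at 16 (size 8, align 8) → ends 24; g at 24 (size 8, align 8) → ends 32; d at 32 (size 8, align 8) → ends 40; total 40 bytes, alignment 8
uid at 0 (size 8, align 8) → ends 8
rss at 8 (size 40, align 8) → ends 48
within Event: f at 16
8 + 16 = 24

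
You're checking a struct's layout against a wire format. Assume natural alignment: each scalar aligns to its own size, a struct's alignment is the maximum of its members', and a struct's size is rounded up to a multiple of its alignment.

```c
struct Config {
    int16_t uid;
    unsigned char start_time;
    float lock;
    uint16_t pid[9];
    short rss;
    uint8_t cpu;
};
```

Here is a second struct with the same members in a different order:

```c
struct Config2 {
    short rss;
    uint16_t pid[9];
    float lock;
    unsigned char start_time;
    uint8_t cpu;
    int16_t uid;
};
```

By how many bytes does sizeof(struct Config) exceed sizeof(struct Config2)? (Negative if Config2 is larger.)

4

uid at 0 (size 2, align 2) → ends 2
start_time at 2 (size 1, align 1) → ends 3
pad 1 to align 4 for lock
lock at 4 (size 4, align 4) → ends 8
pid at 8 (size 18, align 2) → ends 26
rss at 26 (size 2, align 2) → ends 28
cpu at 28 (size 1, align 1) → ends 29
tail pad 3 to reach multiple of 4
total 32 bytes, alignment 4
— Config2 —
rss at 0 (size 2, align 2) → ends 2
pid at 2 (size 18, align 2) → ends 20
lock at 20 (size 4, align 4) → ends 24
start_time at 24 (size 1, align 1) → ends 25
cpu at 25 (size 1, align 1) → ends 26
uid at 26 (size 2, align 2) → ends 28
total 28 bytes, alignment 4
32 − 28 = 4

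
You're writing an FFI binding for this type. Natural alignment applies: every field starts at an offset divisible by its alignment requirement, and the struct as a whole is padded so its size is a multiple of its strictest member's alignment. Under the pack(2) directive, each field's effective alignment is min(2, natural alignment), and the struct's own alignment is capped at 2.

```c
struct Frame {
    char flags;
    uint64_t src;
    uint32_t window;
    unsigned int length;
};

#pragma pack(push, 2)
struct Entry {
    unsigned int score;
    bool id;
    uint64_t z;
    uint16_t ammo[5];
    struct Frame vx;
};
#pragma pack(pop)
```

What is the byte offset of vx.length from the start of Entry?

Frame: flags at 0 (size 1, align 1) → ends 1; pad 7 to align 8 for src; src at 8 (size 8, align 8) → ends 16; window at 16 (size 4, align 4) → ends 20; length at 20 (size 4, align 4) → ends 24; total 24 bytes, alignment 8
score at 0 (size 4, align 2) → ends 4
id at 4 (size 1, align 1) → ends 5
pad 1 to align 2 for z
z at 6 (size 8, align 2) → ends 14
ammo at 14 (size 10, align 2) → ends 24
vx at 24 (size 24, align 2) → ends 48
within Frame: length at 20
24 + 20 = 44

44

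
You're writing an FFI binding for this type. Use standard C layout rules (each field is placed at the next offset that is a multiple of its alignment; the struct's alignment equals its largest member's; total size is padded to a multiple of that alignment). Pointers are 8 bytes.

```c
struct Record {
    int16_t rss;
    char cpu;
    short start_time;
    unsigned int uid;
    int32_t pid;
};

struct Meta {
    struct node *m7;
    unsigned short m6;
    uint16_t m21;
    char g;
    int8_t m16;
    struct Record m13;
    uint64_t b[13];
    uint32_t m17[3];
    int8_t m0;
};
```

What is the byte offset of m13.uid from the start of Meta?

Record: 0..2  rss  (2B, 2-aligned); 2..3  cpu  (1B, 1-aligned); 3..4  -- padding (1B); 4..6  start_time  (2B, 2-aligned); 6..8  -- padding (2B); 8..12  uid  (4B, 4-aligned); 12..16  pid  (4B, 4-aligned); sizeof = 16, alignof = 4
0..8  m7  (8B, 8-aligned)
8..10  m6  (2B, 2-aligned)
10..12  m21  (2B, 2-aligned)
12..13  g  (1B, 1-aligned)
13..14  m16  (1B, 1-aligned)
14..16  -- padding (2B)
16..32  m13  (16B, 4-aligned)
within Record: uid at 8
16 + 8 = 24

24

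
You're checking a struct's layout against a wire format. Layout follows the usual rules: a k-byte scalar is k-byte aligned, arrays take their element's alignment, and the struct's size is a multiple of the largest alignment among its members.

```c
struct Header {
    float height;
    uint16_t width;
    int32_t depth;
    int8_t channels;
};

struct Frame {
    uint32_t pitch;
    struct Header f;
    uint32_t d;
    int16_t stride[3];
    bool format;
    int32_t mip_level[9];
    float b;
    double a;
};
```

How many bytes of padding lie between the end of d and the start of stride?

Header: 0..4  height  (4B, 4-aligned); 4..6  width  (2B, 2-aligned); 6..8  -- padding (2B); 8..12  depth  (4B, 4-aligned); 12..13  channels  (1B, 1-aligned); 13..16  -- tail padding (3B); sizeof = 16, alignof = 4
0..4  pitch  (4B, 4-aligned)
4..20  f  (16B, 4-aligned)
20..24  d  (4B, 4-aligned)
24..30  stride  (6B, 2-aligned)

0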